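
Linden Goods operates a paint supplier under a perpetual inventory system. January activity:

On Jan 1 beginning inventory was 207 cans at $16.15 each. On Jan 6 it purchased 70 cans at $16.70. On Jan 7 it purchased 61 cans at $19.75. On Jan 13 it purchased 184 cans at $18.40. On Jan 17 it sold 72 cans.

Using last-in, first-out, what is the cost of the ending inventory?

Ending inventory = $7,777.60

Jan 17, 72 sold [LIFO — newest first]: 72 @ $18.40 = $1,324.80
Ending inventory: 207 @ $16.15 + 70 @ $16.70 + 61 @ $19.75 + 112 @ $18.40 = $7,777.60
Check: goods available $9,102.40 = COGS $1,324.80 + ending $7,777.60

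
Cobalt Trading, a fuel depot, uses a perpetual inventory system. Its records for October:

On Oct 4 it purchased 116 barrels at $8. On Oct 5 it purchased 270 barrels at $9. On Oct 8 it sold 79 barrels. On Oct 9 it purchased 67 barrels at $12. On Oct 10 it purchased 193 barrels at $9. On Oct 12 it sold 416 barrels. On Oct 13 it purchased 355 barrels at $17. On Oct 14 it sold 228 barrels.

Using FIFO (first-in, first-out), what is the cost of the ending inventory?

Oct 8, 79 sold [FIFO — oldest first]: 79 @ $8 = $632
Oct 12, 416 sold [FIFO — oldest first]: 37 @ $8 + 270 @ $9 + 67 @ $12 + 42 @ $9 = $3,908
Oct 14, 228 sold [FIFO — oldest first]: 151 @ $9 + 77 @ $17 = $2,668
Total COGS = $632 + $3,908 + $2,668 = $7,208
Ending inventory: 278 @ $17 = $4,726
Check: goods available $11,934 = COGS $7,208 + ending $4,726

Ending inventory = $4,726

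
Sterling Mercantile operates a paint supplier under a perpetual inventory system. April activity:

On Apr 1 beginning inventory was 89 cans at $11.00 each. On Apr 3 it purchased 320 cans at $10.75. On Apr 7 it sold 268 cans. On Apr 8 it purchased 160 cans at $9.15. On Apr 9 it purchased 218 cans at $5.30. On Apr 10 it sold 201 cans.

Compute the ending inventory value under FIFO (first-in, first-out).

Ending inventory = $2,070.40

Apr 7, 268 sold [FIFO — oldest first]: 89 @ $11.00 + 179 @ $10.75 = $2,903.25
Apr 10, 201 sold [FIFO — oldest first]: 141 @ $10.75 + 60 @ $9.15 = $2,064.75
Total COGS = $2,903.25 + $2,064.75 = $4,968.00
Ending inventory: 100 @ $9.15 + 218 @ $5.30 = $2,070.40
Check: goods available $7,038.40 = COGS $4,968.00 + ending $2,070.40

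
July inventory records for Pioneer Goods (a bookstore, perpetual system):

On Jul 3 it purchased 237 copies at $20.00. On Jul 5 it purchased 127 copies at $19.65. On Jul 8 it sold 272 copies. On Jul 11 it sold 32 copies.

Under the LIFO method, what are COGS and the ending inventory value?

Jul 8, 272 sold [LIFO — newest first]: 127 @ $19.65 + 145 @ $20.00 = $5,395.55
Jul 11, 32 sold [LIFO — newest first]: 32 @ $20.00 = $640.00
Total COGS = $5,395.55 + $640.00 = $6,035.55
Ending inventory: 60 @ $20.00 = $1,200.00

COGS = $6,035.55; ending inventory = $1,200.00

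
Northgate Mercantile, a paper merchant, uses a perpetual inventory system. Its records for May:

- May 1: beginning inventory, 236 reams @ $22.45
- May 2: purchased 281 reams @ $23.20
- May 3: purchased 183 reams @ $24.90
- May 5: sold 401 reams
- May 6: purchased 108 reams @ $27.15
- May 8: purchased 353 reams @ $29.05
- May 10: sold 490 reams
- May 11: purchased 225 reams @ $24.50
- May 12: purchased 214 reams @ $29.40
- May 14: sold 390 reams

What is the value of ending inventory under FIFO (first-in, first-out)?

May 5, 401 sold [FIFO — oldest first]: 236 @ $22.45 + 165 @ $23.20 = $9,126.20
May 10, 490 sold [FIFO — oldest first]: 116 @ $23.20 + 183 @ $24.90 + 108 @ $27.15 + 83 @ $29.05 = $12,591.25
May 14, 390 sold [FIFO — oldest first]: 270 @ $29.05 + 120 @ $24.50 = $10,783.50
Total COGS = $9,126.20 + $12,591.25 + $10,783.50 = $32,500.95
Ending inventory: 105 @ $24.50 + 214 @ $29.40 = $8,864.10
Check: goods available $41,365.05 = COGS $32,500.95 + ending $8,864.10

Ending inventory = $8,864.10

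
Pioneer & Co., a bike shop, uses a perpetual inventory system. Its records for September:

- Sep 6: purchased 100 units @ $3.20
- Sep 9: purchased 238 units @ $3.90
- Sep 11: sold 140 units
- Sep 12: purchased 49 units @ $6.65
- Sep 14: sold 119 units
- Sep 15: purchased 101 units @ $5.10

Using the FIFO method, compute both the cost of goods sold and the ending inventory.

Sep 11, 140 sold [FIFO — oldest first]: 100 @ $3.20 + 40 @ $3.90 = $476.00
Sep 14, 119 sold [FIFO — oldest first]: 119 @ $3.90 = $464.10
Total COGS = $476.00 + $464.10 = $940.10
Ending inventory: 79 @ $3.90 + 49 @ $6.65 + 101 @ $5.10 = $1,149.05

COGS = $940.10; ending inventory = $1,149.05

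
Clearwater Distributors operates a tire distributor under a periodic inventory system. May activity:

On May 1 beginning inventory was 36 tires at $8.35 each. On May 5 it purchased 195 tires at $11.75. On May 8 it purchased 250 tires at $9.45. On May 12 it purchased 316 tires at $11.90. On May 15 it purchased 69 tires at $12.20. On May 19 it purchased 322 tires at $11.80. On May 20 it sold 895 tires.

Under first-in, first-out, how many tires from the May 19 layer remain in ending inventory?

293

May 20, 895 sold [FIFO — oldest first]: 36 @ $8.35 + 195 @ $11.75 + 250 @ $9.45 + 316 @ $11.90 + 69 @ $12.20 + 29 @ $11.80 = $9,898.75
Ending inventory: 293 @ $11.80 = $3,457.40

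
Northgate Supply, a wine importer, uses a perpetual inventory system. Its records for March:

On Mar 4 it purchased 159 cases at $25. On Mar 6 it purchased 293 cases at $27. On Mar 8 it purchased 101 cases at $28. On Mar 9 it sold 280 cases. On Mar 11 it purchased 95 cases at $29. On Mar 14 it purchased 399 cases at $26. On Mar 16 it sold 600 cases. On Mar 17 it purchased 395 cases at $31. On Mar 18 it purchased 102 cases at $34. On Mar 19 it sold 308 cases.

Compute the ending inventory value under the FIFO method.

Ending inventory = $11,342

Mar 9, 280 sold [FIFO — oldest first]: 159 @ $25 + 121 @ $27 = $7,242
Mar 16, 600 sold [FIFO — oldest first]: 172 @ $27 + 101 @ $28 + 95 @ $29 + 232 @ $26 = $16,259
Mar 19, 308 sold [FIFO — oldest first]: 167 @ $26 + 141 @ $31 = $8,713
Total COGS = $7,242 + $16,259 + $8,713 = $32,214
Ending inventory: 254 @ $31 + 102 @ $34 = $11,342
Check: goods available $43,556 = COGS $32,214 + ending $11,342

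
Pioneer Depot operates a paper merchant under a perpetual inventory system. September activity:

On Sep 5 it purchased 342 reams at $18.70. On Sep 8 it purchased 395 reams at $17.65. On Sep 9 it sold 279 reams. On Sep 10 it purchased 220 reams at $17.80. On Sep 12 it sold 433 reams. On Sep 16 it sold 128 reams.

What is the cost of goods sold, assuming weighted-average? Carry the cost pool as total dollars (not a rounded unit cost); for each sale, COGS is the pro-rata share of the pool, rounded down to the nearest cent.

COGS = $15,173.89

After Sep 5: 342 on hand, pool $6,395.40 (≈ $18.7000 each)
After Sep 8: 737 on hand, pool $13,367.15 (≈ $18.1372 each)
Sep 9, sell 279: 279/737 × $13,367.15 → $5,060.29
After Sep 10: 678 on hand, pool $12,222.86 (≈ $18.0278 each)
Sep 12, sell 433: 433/678 × $12,222.86 → $7,806.04
Sep 16, sell 128: 128/245 × $4,416.82 → $2,307.56
Total COGS = $5,060.29 + $7,806.04 + $2,307.56 = $15,173.89
Ending inventory (cost pool remaining) = $2,109.26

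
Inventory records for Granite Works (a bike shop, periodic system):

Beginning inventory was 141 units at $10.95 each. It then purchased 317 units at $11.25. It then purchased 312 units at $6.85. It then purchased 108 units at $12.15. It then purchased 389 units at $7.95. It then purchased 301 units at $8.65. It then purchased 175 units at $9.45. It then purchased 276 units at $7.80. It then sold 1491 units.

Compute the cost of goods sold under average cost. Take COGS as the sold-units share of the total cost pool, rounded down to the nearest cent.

Sale 1, sell 1491: 1491/2019 × $18,062.35 → $13,338.76
Ending inventory (cost pool remaining) = $4,723.59

COGS = $13,338.76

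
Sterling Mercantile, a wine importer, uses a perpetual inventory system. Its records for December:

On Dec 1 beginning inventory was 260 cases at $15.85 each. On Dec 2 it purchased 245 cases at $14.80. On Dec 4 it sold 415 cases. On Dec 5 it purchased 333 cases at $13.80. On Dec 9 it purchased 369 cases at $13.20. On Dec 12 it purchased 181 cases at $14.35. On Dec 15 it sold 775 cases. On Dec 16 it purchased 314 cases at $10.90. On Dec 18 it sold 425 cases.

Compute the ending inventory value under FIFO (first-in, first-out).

Dec 4, 415 sold [FIFO — oldest first]: 260 @ $15.85 + 155 @ $14.80 = $6,415.00
Dec 15, 775 sold [FIFO — oldest first]: 90 @ $14.80 + 333 @ $13.80 + 352 @ $13.20 = $10,573.80
Dec 18, 425 sold [FIFO — oldest first]: 17 @ $13.20 + 181 @ $14.35 + 227 @ $10.90 = $5,296.05
Total COGS = $6,415.00 + $10,573.80 + $5,296.05 = $22,284.85
Ending inventory: 87 @ $10.90 = $948.30

Ending inventory = $948.30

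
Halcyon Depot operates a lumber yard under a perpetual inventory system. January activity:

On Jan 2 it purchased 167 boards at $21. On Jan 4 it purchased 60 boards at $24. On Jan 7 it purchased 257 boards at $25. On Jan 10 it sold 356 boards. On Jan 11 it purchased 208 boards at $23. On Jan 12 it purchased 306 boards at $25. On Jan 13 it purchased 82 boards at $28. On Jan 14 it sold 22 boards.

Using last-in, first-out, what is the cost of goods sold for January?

Jan 10, 356 sold [LIFO — newest first]: 257 @ $25 + 60 @ $24 + 39 @ $21 = $8,684
Jan 14, 22 sold [LIFO — newest first]: 22 @ $28 = $616
Total COGS = $8,684 + $616 = $9,300
Ending inventory: 128 @ $21 + 208 @ $23 + 306 @ $25 + 60 @ $28 = $16,802

COGS = $9,300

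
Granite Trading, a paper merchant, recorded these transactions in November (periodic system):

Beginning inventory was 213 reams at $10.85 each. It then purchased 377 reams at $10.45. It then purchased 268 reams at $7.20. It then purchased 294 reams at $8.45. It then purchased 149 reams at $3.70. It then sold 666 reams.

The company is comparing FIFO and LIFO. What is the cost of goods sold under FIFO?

FIFO COGS: 213 @ $10.85 + 377 @ $10.45 + 76 @ $7.20 = $6,797.90
LIFO COGS: 149 @ $3.70 + 294 @ $8.45 + 223 @ $7.20 = $4,641.20

COGS = $6,797.90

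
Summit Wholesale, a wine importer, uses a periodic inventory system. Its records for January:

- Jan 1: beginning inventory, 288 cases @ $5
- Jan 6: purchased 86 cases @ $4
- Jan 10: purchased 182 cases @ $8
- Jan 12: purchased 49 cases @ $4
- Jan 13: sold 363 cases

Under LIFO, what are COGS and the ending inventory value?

COGS = $2,226; ending inventory = $1,210

Jan 13, 363 sold [LIFO — newest first]: 49 @ $4 + 182 @ $8 + 86 @ $4 + 46 @ $5 = $2,226
Ending inventory: 242 @ $5 = $1,210
Check: goods available $3,436 = COGS $2,226 + ending $1,210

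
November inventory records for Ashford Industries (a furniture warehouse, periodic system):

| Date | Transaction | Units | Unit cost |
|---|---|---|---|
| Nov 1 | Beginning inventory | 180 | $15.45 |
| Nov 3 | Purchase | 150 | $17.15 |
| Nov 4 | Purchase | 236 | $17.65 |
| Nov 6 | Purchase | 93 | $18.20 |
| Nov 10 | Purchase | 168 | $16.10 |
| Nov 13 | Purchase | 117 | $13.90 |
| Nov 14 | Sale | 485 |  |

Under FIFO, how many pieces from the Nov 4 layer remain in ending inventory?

81

Nov 14, 485 sold [FIFO — oldest first]: 180 @ $15.45 + 150 @ $17.15 + 155 @ $17.65 = $8,089.25
Ending inventory: 81 @ $17.65 + 93 @ $18.20 + 168 @ $16.10 + 117 @ $13.90 = $7,453.35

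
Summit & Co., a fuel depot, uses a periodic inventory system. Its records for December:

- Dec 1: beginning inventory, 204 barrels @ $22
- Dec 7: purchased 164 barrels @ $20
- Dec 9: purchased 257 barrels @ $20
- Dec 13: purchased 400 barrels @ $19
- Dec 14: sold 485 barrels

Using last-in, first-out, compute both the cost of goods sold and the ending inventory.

Dec 14, 485 sold [LIFO — newest first]: 400 @ $19 + 85 @ $20 = $9,300
Ending inventory: 204 @ $22 + 164 @ $20 + 172 @ $20 = $11,208

COGS = $9,300; ending inventory = $11,208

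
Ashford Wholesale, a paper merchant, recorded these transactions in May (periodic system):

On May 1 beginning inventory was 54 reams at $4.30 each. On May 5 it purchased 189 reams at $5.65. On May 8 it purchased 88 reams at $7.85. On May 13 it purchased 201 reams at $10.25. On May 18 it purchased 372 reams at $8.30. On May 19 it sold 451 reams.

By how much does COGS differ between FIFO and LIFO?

$676.50

FIFO COGS: 54 @ $4.30 + 189 @ $5.65 + 88 @ $7.85 + 120 @ $10.25 = $3,220.85
LIFO COGS: 372 @ $8.30 + 79 @ $10.25 = $3,897.35
Difference = |$3,220.85 − $3,897.35| = $676.50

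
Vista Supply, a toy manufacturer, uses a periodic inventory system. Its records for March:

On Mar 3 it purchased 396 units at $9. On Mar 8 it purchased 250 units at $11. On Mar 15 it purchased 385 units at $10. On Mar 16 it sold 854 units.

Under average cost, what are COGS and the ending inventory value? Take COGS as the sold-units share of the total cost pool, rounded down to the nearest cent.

COGS = $8,419.06; ending inventory = $1,744.94

Mar 16, sell 854: 854/1031 × $10,164.00 → $8,419.06
Ending inventory (cost pool remaining) = $1,744.94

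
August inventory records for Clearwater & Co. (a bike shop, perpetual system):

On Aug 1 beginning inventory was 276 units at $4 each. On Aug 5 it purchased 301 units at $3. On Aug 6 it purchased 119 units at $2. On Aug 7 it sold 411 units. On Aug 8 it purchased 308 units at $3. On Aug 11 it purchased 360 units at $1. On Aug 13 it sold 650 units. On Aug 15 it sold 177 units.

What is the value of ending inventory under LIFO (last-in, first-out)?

Ending inventory = $504

Aug 7, 411 sold [LIFO — newest first]: 119 @ $2 + 292 @ $3 = $1,114
Aug 13, 650 sold [LIFO — newest first]: 360 @ $1 + 290 @ $3 = $1,230
Aug 15, 177 sold [LIFO — newest first]: 18 @ $3 + 9 @ $3 + 150 @ $4 = $681
Total COGS = $1,114 + $1,230 + $681 = $3,025
Ending inventory: 126 @ $4 = $504
Check: goods available $3,529 = COGS $3,025 + ending $504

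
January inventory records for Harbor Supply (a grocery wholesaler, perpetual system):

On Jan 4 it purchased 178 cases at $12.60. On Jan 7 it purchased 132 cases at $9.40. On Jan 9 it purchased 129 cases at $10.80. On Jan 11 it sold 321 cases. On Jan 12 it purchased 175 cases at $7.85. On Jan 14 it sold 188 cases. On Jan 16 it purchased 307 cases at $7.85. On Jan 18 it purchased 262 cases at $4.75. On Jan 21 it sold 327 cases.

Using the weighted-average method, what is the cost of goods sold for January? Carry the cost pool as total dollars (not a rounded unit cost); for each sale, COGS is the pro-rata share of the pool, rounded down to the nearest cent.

After Jan 4: 178 on hand, pool $2,242.80 (≈ $12.6000 each)
After Jan 7: 310 on hand, pool $3,483.60 (≈ $11.2374 each)
After Jan 9: 439 on hand, pool $4,876.80 (≈ $11.1089 each)
Jan 11, sell 321: 321/439 × $4,876.80 → $3,565.95
After Jan 12: 293 on hand, pool $2,684.60 (≈ $9.1625 each)
Jan 14, sell 188: 188/293 × $2,684.60 → $1,722.54
After Jan 16: 412 on hand, pool $3,372.01 (≈ $8.1845 each)
After Jan 18: 674 on hand, pool $4,616.51 (≈ $6.8494 each)
Jan 21, sell 327: 327/674 × $4,616.51 → $2,239.76
Total COGS = $3,565.95 + $1,722.54 + $2,239.76 = $7,528.25
Ending inventory (cost pool remaining) = $2,376.75

COGS = $7,528.25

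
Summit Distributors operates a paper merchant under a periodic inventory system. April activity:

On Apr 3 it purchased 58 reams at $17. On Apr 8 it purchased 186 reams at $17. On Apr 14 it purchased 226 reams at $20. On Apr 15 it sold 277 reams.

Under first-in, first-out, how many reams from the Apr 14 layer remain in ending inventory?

Apr 15, 277 sold [FIFO — oldest first]: 58 @ $17 + 186 @ $17 + 33 @ $20 = $4,808
Ending inventory: 193 @ $20 = $3,860

193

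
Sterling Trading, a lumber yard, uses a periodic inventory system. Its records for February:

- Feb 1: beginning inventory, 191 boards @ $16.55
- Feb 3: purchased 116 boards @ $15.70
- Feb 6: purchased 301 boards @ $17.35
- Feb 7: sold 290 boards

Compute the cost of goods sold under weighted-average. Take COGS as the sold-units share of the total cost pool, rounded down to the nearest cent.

COGS = $4,867.32

Feb 7, sell 290: 290/608 × $10,204.60 → $4,867.32
Ending inventory (cost pool remaining) = $5,337.28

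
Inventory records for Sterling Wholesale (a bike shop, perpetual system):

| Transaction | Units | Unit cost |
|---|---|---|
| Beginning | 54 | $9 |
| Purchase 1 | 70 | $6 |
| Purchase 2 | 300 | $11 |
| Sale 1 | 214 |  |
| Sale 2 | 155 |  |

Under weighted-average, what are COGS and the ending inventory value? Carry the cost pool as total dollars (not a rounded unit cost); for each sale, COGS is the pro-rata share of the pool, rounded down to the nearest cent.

COGS = $3,660.40; ending inventory = $545.60

After Beginning: 54 on hand, pool $486.00 (≈ $9.0000 each)
After Purchase 1: 124 on hand, pool $906.00 (≈ $7.3065 each)
After Purchase 2: 424 on hand, pool $4,206.00 (≈ $9.9198 each)
Sale 1, sell 214: 214/424 × $4,206.00 → $2,122.83
Sale 2, sell 155: 155/210 × $2,083.17 → $1,537.57
Total COGS = $2,122.83 + $1,537.57 = $3,660.40
Ending inventory (cost pool remaining) = $545.60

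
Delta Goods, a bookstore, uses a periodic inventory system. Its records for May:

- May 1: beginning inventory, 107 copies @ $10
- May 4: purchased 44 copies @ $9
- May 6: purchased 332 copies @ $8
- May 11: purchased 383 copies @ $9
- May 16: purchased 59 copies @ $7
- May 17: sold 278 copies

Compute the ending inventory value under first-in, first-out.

Ending inventory = $5,500

May 17, 278 sold [FIFO — oldest first]: 107 @ $10 + 44 @ $9 + 127 @ $8 = $2,482
Ending inventory: 205 @ $8 + 383 @ $9 + 59 @ $7 = $5,500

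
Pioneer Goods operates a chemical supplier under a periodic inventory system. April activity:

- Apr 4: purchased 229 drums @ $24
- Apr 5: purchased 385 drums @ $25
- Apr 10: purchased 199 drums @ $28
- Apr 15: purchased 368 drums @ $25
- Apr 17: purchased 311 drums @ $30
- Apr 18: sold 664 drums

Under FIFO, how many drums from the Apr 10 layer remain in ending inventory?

Apr 18, 664 sold [FIFO — oldest first]: 229 @ $24 + 385 @ $25 + 50 @ $28 = $16,521
Ending inventory: 149 @ $28 + 368 @ $25 + 311 @ $30 = $22,702
Check: goods available $39,223 = COGS $16,521 + ending $22,702

149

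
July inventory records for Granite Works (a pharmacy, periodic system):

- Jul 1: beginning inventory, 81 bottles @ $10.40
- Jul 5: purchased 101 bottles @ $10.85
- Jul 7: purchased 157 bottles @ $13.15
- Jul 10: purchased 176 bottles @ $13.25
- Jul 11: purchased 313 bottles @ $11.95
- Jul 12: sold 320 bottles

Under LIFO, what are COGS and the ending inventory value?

Jul 12, 320 sold [LIFO — newest first]: 313 @ $11.95 + 7 @ $13.25 = $3,833.10
Ending inventory: 81 @ $10.40 + 101 @ $10.85 + 157 @ $13.15 + 169 @ $13.25 = $6,242.05
Check: goods available $10,075.15 = COGS $3,833.10 + ending $6,242.05

COGS = $3,833.10; ending inventory = $6,242.05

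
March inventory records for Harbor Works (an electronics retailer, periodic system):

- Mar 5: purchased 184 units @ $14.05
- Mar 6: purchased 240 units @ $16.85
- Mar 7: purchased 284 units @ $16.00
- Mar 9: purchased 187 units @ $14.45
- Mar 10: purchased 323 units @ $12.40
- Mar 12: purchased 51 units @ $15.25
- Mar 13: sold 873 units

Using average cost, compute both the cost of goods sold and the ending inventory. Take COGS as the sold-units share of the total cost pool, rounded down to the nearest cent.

Mar 13, sell 873: 873/1269 × $18,658.30 → $12,835.85
Ending inventory (cost pool remaining) = $5,822.45

COGS = $12,835.85; ending inventory = $5,822.45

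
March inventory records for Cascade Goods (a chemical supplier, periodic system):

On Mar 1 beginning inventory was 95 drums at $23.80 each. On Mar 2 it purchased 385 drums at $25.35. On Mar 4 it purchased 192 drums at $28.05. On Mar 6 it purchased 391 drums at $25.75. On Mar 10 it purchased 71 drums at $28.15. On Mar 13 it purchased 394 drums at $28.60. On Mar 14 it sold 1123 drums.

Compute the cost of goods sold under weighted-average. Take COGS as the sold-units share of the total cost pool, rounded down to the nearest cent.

Mar 14, sell 1123: 1123/1528 × $40,741.65 → $29,942.97
Ending inventory (cost pool remaining) = $10,798.68
Check: goods available $40,741.65 = COGS $29,942.97 + ending $10,798.68

COGS = $29,942.97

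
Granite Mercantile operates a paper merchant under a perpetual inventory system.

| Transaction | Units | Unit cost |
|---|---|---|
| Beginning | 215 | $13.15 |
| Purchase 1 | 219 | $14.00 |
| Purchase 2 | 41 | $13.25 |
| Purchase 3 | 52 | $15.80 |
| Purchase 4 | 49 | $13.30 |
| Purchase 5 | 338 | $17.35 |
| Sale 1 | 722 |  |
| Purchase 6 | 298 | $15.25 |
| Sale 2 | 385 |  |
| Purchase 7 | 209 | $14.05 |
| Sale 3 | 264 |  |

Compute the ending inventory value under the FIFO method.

Ending inventory = $702.50

Sale 1 (722) [FIFO — oldest first]: 215 @ $13.15 + 219 @ $14.00 + 41 @ $13.25 + 52 @ $15.80 + 49 @ $13.30 + 146 @ $17.35 = $10,442.90
Sale 2 (385) [FIFO — oldest first]: 192 @ $17.35 + 193 @ $15.25 = $6,274.45
Sale 3 (264) [FIFO — oldest first]: 105 @ $15.25 + 159 @ $14.05 = $3,835.20
Total COGS = $10,442.90 + $6,274.45 + $3,835.20 = $20,552.55
Ending inventory: 50 @ $14.05 = $702.50
Check: goods available $21,255.05 = COGS $20,552.55 + ending $702.50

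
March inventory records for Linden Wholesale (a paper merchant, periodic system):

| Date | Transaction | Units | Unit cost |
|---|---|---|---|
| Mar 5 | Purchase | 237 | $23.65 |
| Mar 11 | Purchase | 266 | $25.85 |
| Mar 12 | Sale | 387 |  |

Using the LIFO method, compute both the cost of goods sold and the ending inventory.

COGS = $9,737.75; ending inventory = $2,743.40

Mar 12, 387 sold [LIFO — newest first]: 266 @ $25.85 + 121 @ $23.65 = $9,737.75
Ending inventory: 116 @ $23.65 = $2,743.40
Check: goods available $12,481.15 = COGS $9,737.75 + ending $2,743.40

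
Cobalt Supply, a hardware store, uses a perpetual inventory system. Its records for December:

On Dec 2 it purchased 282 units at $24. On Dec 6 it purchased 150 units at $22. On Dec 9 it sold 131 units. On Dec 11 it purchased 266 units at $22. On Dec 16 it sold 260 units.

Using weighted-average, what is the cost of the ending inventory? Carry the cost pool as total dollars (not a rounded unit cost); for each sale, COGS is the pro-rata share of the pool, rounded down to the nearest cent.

Ending inventory = $6,966.78

After Dec 2: 282 on hand, pool $6,768.00 (≈ $24.0000 each)
After Dec 6: 432 on hand, pool $10,068.00 (≈ $23.3056 each)
Dec 9, sell 131: 131/432 × $10,068.00 → $3,053.02
After Dec 11: 567 on hand, pool $12,866.98 (≈ $22.6931 each)
Dec 16, sell 260: 260/567 × $12,866.98 → $5,900.20
Total COGS = $3,053.02 + $5,900.20 = $8,953.22
Ending inventory (cost pool remaining) = $6,966.78
Check: goods available $15,920.00 = COGS $8,953.22 + ending $6,966.78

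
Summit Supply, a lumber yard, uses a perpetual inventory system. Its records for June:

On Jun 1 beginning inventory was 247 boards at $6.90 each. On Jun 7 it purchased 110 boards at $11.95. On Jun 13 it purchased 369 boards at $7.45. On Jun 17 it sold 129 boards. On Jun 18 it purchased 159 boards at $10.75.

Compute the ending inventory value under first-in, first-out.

Jun 17, 129 sold [FIFO — oldest first]: 129 @ $6.90 = $890.10
Ending inventory: 118 @ $6.90 + 110 @ $11.95 + 369 @ $7.45 + 159 @ $10.75 = $6,587.00
Check: goods available $7,477.10 = COGS $890.10 + ending $6,587.00

Ending inventory = $6,587.00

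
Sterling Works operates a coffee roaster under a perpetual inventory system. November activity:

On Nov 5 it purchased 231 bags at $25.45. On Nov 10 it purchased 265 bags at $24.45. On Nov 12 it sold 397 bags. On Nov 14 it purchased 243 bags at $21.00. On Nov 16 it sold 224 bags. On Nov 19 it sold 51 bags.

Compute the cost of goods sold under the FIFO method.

Nov 12, 397 sold [FIFO — oldest first]: 231 @ $25.45 + 166 @ $24.45 = $9,937.65
Nov 16, 224 sold [FIFO — oldest first]: 99 @ $24.45 + 125 @ $21.00 = $5,045.55
Nov 19, 51 sold [FIFO — oldest first]: 51 @ $21.00 = $1,071.00
Total COGS = $9,937.65 + $5,045.55 + $1,071.00 = $16,054.20
Ending inventory: 67 @ $21.00 = $1,407.00

COGS = $16,054.20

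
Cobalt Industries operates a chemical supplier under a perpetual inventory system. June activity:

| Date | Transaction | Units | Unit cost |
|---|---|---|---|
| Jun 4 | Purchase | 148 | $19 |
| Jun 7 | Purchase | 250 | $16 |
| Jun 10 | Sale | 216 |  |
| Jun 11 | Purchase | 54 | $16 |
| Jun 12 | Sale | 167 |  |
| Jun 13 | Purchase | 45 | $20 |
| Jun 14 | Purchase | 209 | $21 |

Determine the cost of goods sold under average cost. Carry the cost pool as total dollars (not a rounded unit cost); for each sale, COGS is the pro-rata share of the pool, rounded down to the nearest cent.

After Jun 4: 148 on hand, pool $2,812.00 (≈ $19.0000 each)
After Jun 7: 398 on hand, pool $6,812.00 (≈ $17.1156 each)
Jun 10, sell 216: 216/398 × $6,812.00 → $3,696.96
After Jun 11: 236 on hand, pool $3,979.04 (≈ $16.8603 each)
Jun 12, sell 167: 167/236 × $3,979.04 → $2,815.67
After Jun 13: 114 on hand, pool $2,063.37 (≈ $18.0997 each)
After Jun 14: 323 on hand, pool $6,452.37 (≈ $19.9764 each)
Total COGS = $3,696.96 + $2,815.67 = $6,512.63
Ending inventory (cost pool remaining) = $6,452.37

COGS = $6,512.63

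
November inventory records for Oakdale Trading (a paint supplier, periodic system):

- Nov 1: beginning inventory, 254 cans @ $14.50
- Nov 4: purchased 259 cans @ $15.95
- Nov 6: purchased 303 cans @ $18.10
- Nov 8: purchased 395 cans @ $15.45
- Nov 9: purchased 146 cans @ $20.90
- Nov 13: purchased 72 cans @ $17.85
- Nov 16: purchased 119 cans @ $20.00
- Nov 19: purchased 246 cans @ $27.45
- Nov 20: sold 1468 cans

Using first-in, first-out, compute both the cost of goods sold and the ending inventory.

Nov 20, 1468 sold [FIFO — oldest first]: 254 @ $14.50 + 259 @ $15.95 + 303 @ $18.10 + 395 @ $15.45 + 146 @ $20.90 + 72 @ $17.85 + 39 @ $20.00 = $24,517.70
Ending inventory: 80 @ $20.00 + 246 @ $27.45 = $8,352.70

COGS = $24,517.70; ending inventory = $8,352.70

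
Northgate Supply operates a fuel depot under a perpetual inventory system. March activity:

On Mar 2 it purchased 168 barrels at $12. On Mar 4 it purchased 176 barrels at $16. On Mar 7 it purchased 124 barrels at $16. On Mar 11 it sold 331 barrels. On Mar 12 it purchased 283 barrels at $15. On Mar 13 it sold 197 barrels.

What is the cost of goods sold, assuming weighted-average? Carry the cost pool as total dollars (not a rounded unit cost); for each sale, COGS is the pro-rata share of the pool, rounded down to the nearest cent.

COGS = $7,747.70

After Mar 2: 168 on hand, pool $2,016.00 (≈ $12.0000 each)
After Mar 4: 344 on hand, pool $4,832.00 (≈ $14.0465 each)
After Mar 7: 468 on hand, pool $6,816.00 (≈ $14.5641 each)
Mar 11, sell 331: 331/468 × $6,816.00 → $4,820.71
After Mar 12: 420 on hand, pool $6,240.29 (≈ $14.8578 each)
Mar 13, sell 197: 197/420 × $6,240.29 → $2,926.99
Total COGS = $4,820.71 + $2,926.99 = $7,747.70
Ending inventory (cost pool remaining) = $3,313.30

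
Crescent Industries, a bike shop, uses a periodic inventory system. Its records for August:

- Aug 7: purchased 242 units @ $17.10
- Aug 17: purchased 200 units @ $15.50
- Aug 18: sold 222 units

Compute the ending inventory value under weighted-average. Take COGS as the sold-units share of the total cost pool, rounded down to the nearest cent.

Aug 18, sell 222: 222/442 × $7,238.20 → $3,635.47
Ending inventory (cost pool remaining) = $3,602.73

Ending inventory = $3,602.73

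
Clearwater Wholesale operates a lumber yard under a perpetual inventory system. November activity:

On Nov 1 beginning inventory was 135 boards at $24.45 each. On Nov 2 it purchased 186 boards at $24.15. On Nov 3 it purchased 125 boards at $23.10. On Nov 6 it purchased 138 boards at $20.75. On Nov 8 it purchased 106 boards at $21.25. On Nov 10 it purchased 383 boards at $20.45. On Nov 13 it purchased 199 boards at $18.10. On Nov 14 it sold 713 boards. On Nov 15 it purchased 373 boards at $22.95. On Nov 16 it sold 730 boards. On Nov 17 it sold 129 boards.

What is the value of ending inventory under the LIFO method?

Ending inventory = $1,784.85

Nov 14, 713 sold [LIFO — newest first]: 199 @ $18.10 + 383 @ $20.45 + 106 @ $21.25 + 25 @ $20.75 = $14,205.50
Nov 16, 730 sold [LIFO — newest first]: 373 @ $22.95 + 113 @ $20.75 + 125 @ $23.10 + 119 @ $24.15 = $16,666.45
Nov 17, 129 sold [LIFO — newest first]: 67 @ $24.15 + 62 @ $24.45 = $3,133.95
Total COGS = $14,205.50 + $16,666.45 + $3,133.95 = $34,005.90
Ending inventory: 73 @ $24.45 = $1,784.85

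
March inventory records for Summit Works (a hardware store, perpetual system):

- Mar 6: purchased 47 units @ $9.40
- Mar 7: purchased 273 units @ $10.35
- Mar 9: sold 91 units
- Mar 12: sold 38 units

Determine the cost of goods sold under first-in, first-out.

COGS = $1,290.50

Mar 9, 91 sold [FIFO — oldest first]: 47 @ $9.40 + 44 @ $10.35 = $897.20
Mar 12, 38 sold [FIFO — oldest first]: 38 @ $10.35 = $393.30
Total COGS = $897.20 + $393.30 = $1,290.50
Ending inventory: 191 @ $10.35 = $1,976.85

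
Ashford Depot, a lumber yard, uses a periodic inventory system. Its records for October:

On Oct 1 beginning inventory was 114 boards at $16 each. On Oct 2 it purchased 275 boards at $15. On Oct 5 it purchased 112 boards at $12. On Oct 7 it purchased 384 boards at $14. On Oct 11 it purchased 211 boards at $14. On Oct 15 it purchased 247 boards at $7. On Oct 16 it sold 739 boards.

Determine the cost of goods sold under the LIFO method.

COGS = $8,617

Oct 16, 739 sold [LIFO — newest first]: 247 @ $7 + 211 @ $14 + 281 @ $14 = $8,617
Ending inventory: 114 @ $16 + 275 @ $15 + 112 @ $12 + 103 @ $14 = $8,735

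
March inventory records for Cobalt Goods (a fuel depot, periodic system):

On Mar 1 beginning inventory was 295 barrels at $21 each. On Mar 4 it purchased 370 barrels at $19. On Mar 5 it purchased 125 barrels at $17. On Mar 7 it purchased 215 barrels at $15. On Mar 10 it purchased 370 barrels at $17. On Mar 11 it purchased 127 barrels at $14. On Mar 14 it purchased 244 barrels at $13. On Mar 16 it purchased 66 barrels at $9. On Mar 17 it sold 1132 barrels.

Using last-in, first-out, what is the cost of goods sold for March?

COGS = $16,929

Mar 17, 1132 sold [LIFO — newest first]: 66 @ $9 + 244 @ $13 + 127 @ $14 + 370 @ $17 + 215 @ $15 + 110 @ $17 = $16,929
Ending inventory: 295 @ $21 + 370 @ $19 + 15 @ $17 = $13,480
Check: goods available $30,409 = COGS $16,929 + ending $13,480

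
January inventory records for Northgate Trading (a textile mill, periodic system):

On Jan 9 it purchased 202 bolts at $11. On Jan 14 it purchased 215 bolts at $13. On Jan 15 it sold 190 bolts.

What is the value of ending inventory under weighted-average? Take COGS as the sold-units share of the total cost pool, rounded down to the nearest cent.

Jan 15, sell 190: 190/417 × $5,017.00 → $2,285.92
Ending inventory (cost pool remaining) = $2,731.08

Ending inventory = $2,731.08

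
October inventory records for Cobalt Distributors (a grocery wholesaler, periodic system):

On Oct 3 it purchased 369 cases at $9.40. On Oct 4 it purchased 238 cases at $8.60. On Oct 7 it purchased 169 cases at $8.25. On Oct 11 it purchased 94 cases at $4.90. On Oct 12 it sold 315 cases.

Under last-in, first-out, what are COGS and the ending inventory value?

Oct 12, 315 sold [LIFO — newest first]: 94 @ $4.90 + 169 @ $8.25 + 52 @ $8.60 = $2,302.05
Ending inventory: 369 @ $9.40 + 186 @ $8.60 = $5,068.20

COGS = $2,302.05; ending inventory = $5,068.20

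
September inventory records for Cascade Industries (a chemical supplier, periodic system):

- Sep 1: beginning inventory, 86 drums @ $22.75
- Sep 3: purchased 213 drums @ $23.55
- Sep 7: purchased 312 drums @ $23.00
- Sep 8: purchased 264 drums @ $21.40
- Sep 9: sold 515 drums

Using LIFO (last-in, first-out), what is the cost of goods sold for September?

COGS = $11,422.60

Sep 9, 515 sold [LIFO — newest first]: 264 @ $21.40 + 251 @ $23.00 = $11,422.60
Ending inventory: 86 @ $22.75 + 213 @ $23.55 + 61 @ $23.00 = $8,375.65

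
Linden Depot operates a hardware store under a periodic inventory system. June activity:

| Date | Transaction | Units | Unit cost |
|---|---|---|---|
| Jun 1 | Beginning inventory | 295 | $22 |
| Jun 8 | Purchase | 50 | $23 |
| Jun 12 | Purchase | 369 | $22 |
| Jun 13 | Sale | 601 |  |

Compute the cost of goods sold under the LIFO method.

COGS = $13,272

Jun 13, 601 sold [LIFO — newest first]: 369 @ $22 + 50 @ $23 + 182 @ $22 = $13,272
Ending inventory: 113 @ $22 = $2,486
Check: goods available $15,758 = COGS $13,272 + ending $2,486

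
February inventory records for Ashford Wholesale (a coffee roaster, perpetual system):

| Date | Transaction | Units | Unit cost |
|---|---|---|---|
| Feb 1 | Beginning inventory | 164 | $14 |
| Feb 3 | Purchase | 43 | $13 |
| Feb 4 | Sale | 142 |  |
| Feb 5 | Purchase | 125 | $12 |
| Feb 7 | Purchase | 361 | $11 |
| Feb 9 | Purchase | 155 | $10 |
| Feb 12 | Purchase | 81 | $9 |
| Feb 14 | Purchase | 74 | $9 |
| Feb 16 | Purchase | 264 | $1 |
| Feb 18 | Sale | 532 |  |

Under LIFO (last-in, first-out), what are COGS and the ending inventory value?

COGS = $4,734; ending inventory = $6,801

Feb 4, 142 sold [LIFO — newest first]: 43 @ $13 + 99 @ $14 = $1,945
Feb 18, 532 sold [LIFO — newest first]: 264 @ $1 + 74 @ $9 + 81 @ $9 + 113 @ $10 = $2,789
Total COGS = $1,945 + $2,789 = $4,734
Ending inventory: 65 @ $14 + 125 @ $12 + 361 @ $11 + 42 @ $10 = $6,801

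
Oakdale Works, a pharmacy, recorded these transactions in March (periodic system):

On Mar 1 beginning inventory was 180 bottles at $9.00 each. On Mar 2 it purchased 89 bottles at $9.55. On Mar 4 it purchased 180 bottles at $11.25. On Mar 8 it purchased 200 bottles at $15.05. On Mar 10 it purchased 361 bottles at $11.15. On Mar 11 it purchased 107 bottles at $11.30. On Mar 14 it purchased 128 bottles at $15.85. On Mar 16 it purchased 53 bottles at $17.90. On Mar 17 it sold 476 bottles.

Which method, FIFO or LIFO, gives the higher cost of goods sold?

LIFO

FIFO COGS: 180 @ $9.00 + 89 @ $9.55 + 180 @ $11.25 + 27 @ $15.05 = $4,901.30
LIFO COGS: 53 @ $17.90 + 128 @ $15.85 + 107 @ $11.30 + 188 @ $11.15 = $6,282.80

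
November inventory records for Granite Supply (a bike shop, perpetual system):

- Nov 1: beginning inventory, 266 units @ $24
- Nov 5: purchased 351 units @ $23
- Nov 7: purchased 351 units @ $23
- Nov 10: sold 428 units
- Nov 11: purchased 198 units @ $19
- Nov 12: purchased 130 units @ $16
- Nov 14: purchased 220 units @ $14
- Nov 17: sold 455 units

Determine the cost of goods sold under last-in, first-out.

Nov 10, 428 sold [LIFO — newest first]: 351 @ $23 + 77 @ $23 = $9,844
Nov 17, 455 sold [LIFO — newest first]: 220 @ $14 + 130 @ $16 + 105 @ $19 = $7,155
Total COGS = $9,844 + $7,155 = $16,999
Ending inventory: 266 @ $24 + 274 @ $23 + 93 @ $19 = $14,453

COGS = $16,999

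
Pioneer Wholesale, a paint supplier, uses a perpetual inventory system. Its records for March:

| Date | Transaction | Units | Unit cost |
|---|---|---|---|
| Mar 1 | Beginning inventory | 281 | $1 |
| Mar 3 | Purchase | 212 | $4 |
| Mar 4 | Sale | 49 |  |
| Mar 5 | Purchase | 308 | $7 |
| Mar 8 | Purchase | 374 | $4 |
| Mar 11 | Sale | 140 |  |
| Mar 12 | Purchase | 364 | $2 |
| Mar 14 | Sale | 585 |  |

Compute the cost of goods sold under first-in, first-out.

Mar 4, 49 sold [FIFO — oldest first]: 49 @ $1 = $49
Mar 11, 140 sold [FIFO — oldest first]: 140 @ $1 = $140
Mar 14, 585 sold [FIFO — oldest first]: 92 @ $1 + 212 @ $4 + 281 @ $7 = $2,907
Total COGS = $49 + $140 + $2,907 = $3,096
Ending inventory: 27 @ $7 + 374 @ $4 + 364 @ $2 = $2,413

COGS = $3,096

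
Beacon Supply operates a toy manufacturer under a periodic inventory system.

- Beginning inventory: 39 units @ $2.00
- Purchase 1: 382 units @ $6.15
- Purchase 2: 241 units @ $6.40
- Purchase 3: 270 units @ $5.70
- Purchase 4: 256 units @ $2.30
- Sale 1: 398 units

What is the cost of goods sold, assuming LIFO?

COGS = $1,398.20

Sale 1 (398) [LIFO — newest first]: 256 @ $2.30 + 142 @ $5.70 = $1,398.20
Ending inventory: 39 @ $2.00 + 382 @ $6.15 + 241 @ $6.40 + 128 @ $5.70 = $4,699.30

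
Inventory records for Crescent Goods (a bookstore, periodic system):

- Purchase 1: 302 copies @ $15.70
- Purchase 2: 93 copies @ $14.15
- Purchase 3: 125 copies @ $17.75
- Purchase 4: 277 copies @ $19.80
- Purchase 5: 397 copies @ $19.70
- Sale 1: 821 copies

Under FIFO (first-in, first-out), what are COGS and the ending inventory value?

COGS = $14,233.50; ending inventory = $7,348.10

Sale 1 (821) [FIFO — oldest first]: 302 @ $15.70 + 93 @ $14.15 + 125 @ $17.75 + 277 @ $19.80 + 24 @ $19.70 = $14,233.50
Ending inventory: 373 @ $19.70 = $7,348.10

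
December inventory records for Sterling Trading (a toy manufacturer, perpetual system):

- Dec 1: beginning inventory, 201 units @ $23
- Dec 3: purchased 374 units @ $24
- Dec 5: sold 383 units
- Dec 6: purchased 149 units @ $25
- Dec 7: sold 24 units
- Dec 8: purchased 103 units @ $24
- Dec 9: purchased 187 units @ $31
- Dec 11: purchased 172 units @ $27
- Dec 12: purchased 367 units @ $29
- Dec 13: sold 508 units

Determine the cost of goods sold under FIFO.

COGS = $22,524

Dec 5, 383 sold [FIFO — oldest first]: 201 @ $23 + 182 @ $24 = $8,991
Dec 7, 24 sold [FIFO — oldest first]: 24 @ $24 = $576
Dec 13, 508 sold [FIFO — oldest first]: 168 @ $24 + 149 @ $25 + 103 @ $24 + 88 @ $31 = $12,957
Total COGS = $8,991 + $576 + $12,957 = $22,524
Ending inventory: 99 @ $31 + 172 @ $27 + 367 @ $29 = $18,356
Check: goods available $40,880 = COGS $22,524 + ending $18,356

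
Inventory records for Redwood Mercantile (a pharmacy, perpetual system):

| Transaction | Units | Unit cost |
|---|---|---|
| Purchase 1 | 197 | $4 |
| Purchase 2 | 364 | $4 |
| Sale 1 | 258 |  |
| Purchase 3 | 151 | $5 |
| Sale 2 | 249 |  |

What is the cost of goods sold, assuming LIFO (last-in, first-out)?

Sale 1 (258) [LIFO — newest first]: 258 @ $4 = $1,032
Sale 2 (249) [LIFO — newest first]: 151 @ $5 + 98 @ $4 = $1,147
Total COGS = $1,032 + $1,147 = $2,179
Ending inventory: 197 @ $4 + 8 @ $4 = $820
Check: goods available $2,999 = COGS $2,179 + ending $820

COGS = $2,179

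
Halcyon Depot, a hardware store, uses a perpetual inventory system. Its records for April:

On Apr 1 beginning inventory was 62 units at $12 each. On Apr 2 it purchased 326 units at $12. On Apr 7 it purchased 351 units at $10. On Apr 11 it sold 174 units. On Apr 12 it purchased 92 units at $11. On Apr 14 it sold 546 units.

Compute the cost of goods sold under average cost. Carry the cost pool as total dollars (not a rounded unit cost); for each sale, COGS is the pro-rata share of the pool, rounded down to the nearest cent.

COGS = $7,952.22

After Apr 1: 62 on hand, pool $744.00 (≈ $12.0000 each)
After Apr 2: 388 on hand, pool $4,656.00 (≈ $12.0000 each)
After Apr 7: 739 on hand, pool $8,166.00 (≈ $11.0501 each)
Apr 11, sell 174: 174/739 × $8,166.00 → $1,922.71
After Apr 12: 657 on hand, pool $7,255.29 (≈ $11.0431 each)
Apr 14, sell 546: 546/657 × $7,255.29 → $6,029.51
Total COGS = $1,922.71 + $6,029.51 = $7,952.22
Ending inventory (cost pool remaining) = $1,225.78
Check: goods available $9,178.00 = COGS $7,952.22 + ending $1,225.78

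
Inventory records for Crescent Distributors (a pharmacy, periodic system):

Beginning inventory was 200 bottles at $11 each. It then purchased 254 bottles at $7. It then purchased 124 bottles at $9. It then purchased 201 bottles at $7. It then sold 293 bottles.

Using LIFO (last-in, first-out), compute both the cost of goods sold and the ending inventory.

Sale 1 (293) [LIFO — newest first]: 201 @ $7 + 92 @ $9 = $2,235
Ending inventory: 200 @ $11 + 254 @ $7 + 32 @ $9 = $4,266
Check: goods available $6,501 = COGS $2,235 + ending $4,266

COGS = $2,235; ending inventory = $4,266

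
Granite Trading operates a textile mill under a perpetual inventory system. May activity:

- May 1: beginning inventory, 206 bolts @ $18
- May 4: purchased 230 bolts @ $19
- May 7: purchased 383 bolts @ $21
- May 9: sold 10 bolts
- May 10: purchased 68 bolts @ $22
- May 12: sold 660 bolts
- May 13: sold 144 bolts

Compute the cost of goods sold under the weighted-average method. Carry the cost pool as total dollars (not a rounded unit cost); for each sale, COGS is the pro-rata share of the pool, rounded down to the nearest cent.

COGS = $16,166.97

After May 1: 206 on hand, pool $3,708.00 (≈ $18.0000 each)
After May 4: 436 on hand, pool $8,078.00 (≈ $18.5275 each)
After May 7: 819 on hand, pool $16,121.00 (≈ $19.6838 each)
May 9, sell 10: 10/819 × $16,121.00 → $196.83
After May 10: 877 on hand, pool $17,420.17 (≈ $19.8634 each)
May 12, sell 660: 660/877 × $17,420.17 → $13,109.82
May 13, sell 144: 144/217 × $4,310.35 → $2,860.32
Total COGS = $196.83 + $13,109.82 + $2,860.32 = $16,166.97
Ending inventory (cost pool remaining) = $1,450.03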